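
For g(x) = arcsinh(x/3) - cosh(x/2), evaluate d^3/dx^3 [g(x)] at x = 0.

Combine the two series term by term.
The coefficient of x^3 in the expansion is -1/162, so g′′′(0) = 3! * (-1/162) = -1/27.

-1/27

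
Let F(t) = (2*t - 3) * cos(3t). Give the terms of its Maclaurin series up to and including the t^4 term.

-81*t^4/8 - 9*t^3 + 27*t^2/2 + 2*t - 3

Multiply each power in the prefactor through the base expansion.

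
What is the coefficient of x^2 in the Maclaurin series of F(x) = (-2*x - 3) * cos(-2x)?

6

Distribute the polynomial across the series and collect like powers.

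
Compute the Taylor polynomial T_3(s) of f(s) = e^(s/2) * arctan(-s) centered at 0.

Multiply the two series term by term and collect like powers.
f(0) = 0
f′(0) = -1
f′′(0) = -1
f′′′(0) = 5/4

5*s^3/24 - s^2/2 - s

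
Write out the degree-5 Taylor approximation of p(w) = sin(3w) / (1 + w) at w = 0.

21*w^5/40 + 3*w^4/2 - 3*w^3/2 - 3*w^2 + 3*w

Write out both Maclaurin series and multiply, keeping only the needed powers.
p(0) = 0
p′(0) = 3
p′′(0) = -6
p′′′(0) = -9
p^(4)(0) = 36
p^(5)(0) = 63
Dividing each by k! gives the coefficients c_0, ..., c_5.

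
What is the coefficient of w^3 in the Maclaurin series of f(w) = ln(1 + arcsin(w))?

Plug the Maclaurin series of the inner function into that of the outer and collect terms.

1/2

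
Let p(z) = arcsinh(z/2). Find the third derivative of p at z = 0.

-1/8

From the series, [z^3] p = -1/48; multiply by 3! = 6 to get -1/8.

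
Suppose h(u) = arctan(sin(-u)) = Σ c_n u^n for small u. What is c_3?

1/2

Plug the Maclaurin series of the inner function into that of the outer and collect terms.
h(0) = 0
h′(0) = -1
h′′(0) = 0
h′′′(0) = 3
The Taylor polynomial is Σ h^(k)(0)/k! · u^k.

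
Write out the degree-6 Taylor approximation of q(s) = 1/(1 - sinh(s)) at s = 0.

77*s^6/45 + 181*s^5/120 + 4*s^4/3 + 7*s^3/6 + s^2 + s + 1

Plug the Maclaurin series of the inner function into that of the outer and collect terms.
q(0) = 1
q′(0) = 1
q′′(0) = 2
q′′′(0) = 7
q^(4)(0) = 32
q^(5)(0) = 181
q^(6)(0) = 1232
Then c_k = q^(k)(0)/k! gives each Taylor coefficient.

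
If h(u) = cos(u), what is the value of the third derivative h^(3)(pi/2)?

The coefficient of (u - pi/2)^3 in the expansion is 1/6, so h′′′(pi/2) = 3! * (1/6) = 1.

1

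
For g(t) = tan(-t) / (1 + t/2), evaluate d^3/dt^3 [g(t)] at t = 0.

-7/2

Expand each factor separately, then convolve coefficients.
The coefficient of t^3 in the expansion is -7/12, so g′′′(0) = 3! * (-7/12) = -7/2.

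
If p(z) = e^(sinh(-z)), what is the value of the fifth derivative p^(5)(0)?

-12

Compose series: expand the inner function first, then feed it into the outer expansion.
The coefficient of z^5 in the expansion is -1/10, so p^(5)(0) = 5! * (-1/10) = -12.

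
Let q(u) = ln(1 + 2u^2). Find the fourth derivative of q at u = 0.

-48

Compute the successive derivatives at the expansion point and divide by k!.
The coefficient of u^4 in the expansion is -2, so q^(4)(0) = 4! * (-2) = -48.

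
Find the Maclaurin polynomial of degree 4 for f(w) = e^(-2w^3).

1 - 2*w^3

Compute the successive derivatives at the expansion point and divide by k!.
[w^0] = 1;  [w^1] = 0;  [w^2] = 0;  [w^3] = -2;  [w^4] = 0.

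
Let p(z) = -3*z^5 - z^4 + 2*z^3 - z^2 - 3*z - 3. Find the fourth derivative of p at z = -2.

Use the known series and substitute for the argument.
The coefficient of (z + 2)^4 in the expansion is 29, so p^(4)(-2) = 4! * (29) = 696.

696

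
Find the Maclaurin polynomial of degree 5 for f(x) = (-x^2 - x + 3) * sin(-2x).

Distribute the polynomial across the series and collect like powers.

-32*x^5/15 - 4*x^4/3 + 6*x^3 + 2*x^2 - 6*x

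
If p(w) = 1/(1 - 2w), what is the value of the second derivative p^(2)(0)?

8

From the series, [w^2] p = 4; multiply by 2! = 2 to get 8.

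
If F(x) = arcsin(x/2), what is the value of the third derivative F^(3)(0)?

Compute the successive derivatives at the expansion point and divide by k!.
The coefficient of x^3 in the expansion is 1/48, so F′′′(0) = 3! * (1/48) = 1/8.

1/8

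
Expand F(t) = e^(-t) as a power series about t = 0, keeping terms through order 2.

t^2/2 - t + 1

Use the known series and substitute for the argument.
[t^0] = 1;  [t^1] = -1;  [t^2] = 1/2.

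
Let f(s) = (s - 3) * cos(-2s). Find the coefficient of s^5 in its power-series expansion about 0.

2/3

Multiply each power in the prefactor through the base expansion.
[s^0] = -3;  [s^1] = 1;  [s^2] = 6;  [s^3] = -2;  [s^4] = -2;  [s^5] = 2/3.
So c_5 = f^(5)(0)/5! = 2/3.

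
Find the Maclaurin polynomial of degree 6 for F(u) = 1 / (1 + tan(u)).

Use the geometric series for the reciprocal, then substitute.
F(0) = 1
F′(0) = -1
F′′(0) = 2
F′′′(0) = -8
F^(4)(0) = 40
F^(5)(0) = -256
F^(6)(0) = 1952
Then c_k = F^(k)(0)/k! gives each Taylor coefficient.

122*u^6/45 - 32*u^5/15 + 5*u^4/3 - 4*u^3/3 + u^2 - u + 1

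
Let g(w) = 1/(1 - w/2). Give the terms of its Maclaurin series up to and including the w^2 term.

w^2/4 + w/2 + 1

g(0) = 1
g′(0) = 1/2
g′′(0) = 1/2
Dividing each by k! gives the coefficients c_0, ..., c_2.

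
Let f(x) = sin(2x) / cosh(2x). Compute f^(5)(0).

1152

Divide the numerator series by the denominator series (power-series long division).
The coefficient of x^5 in the expansion is 48/5, so f^(5)(0) = 5! * (48/5) = 1152.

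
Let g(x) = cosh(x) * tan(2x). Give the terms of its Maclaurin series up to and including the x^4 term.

11*x^3/3 + 2*x

Expand each factor separately, then convolve coefficients.
g(0) = 0
g′(0) = 2
g′′(0) = 0
g′′′(0) = 22
g^(4)(0) = 0
Then c_k = g^(k)(0)/k! gives each Taylor coefficient.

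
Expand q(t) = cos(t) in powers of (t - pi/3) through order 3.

sqrt(3)*(t - pi/3)^3/12 - (t - pi/3)^2/4 - sqrt(3)*(t - pi/3)/2 + 1/2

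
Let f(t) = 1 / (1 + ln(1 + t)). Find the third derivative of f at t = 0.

Use the geometric series for the reciprocal, then substitute.
From the series, [t^3] f = -7/3; multiply by 3! = 6 to get -14.

-14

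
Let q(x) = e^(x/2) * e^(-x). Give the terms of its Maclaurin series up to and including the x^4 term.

x^4/384 - x^3/48 + x^2/8 - x/2 + 1

Multiply the two series term by term and collect like powers.
q(0) = 1
q′(0) = -1/2
q′′(0) = 1/4
q′′′(0) = -1/8
q^(4)(0) = 1/16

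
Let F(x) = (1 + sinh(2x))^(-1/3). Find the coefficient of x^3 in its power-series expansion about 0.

-148/81

Plug the Maclaurin series of the inner function into that of the outer and collect terms.
[x^0] = 1;  [x^1] = -2/3;  [x^2] = 8/9;  [x^3] = -148/81.
So c_3 = F′′′(0)/3! = -148/81.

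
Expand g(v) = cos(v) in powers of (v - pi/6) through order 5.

[(v - pi/6)^0] = sqrt(3)/2;  [(v - pi/6)^1] = -1/2;  [(v - pi/6)^2] = -sqrt(3)/4;  [(v - pi/6)^3] = 1/12;  [(v - pi/6)^4] = sqrt(3)/48;  [(v - pi/6)^5] = -1/240.

-(v - pi/6)^5/240 + sqrt(3)*(v - pi/6)^4/48 + (v - pi/6)^3/12 - sqrt(3)*(v - pi/6)^2/4 - (v - pi/6)/2 + sqrt(3)/2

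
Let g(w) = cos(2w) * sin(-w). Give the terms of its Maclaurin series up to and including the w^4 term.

Take the Cauchy product of the two expansions.
g(0) = 0
g′(0) = -1
g′′(0) = 0
g′′′(0) = 13
g^(4)(0) = 0
Then c_k = g^(k)(0)/k! gives each Taylor coefficient.

13*w^3/6 - w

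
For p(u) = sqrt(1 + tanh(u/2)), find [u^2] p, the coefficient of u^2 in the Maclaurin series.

-1/32

Substitute the inner expansion into the outer series and collect powers.
p(0) = 1
p′(0) = 1/4
p′′(0) = -1/16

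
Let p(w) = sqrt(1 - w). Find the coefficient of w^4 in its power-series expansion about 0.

-5/128

p(0) = 1
p′(0) = -1/2
p′′(0) = -1/4
p′′′(0) = -3/8
p^(4)(0) = -15/16
So c_4 = p^(4)(0)/4! = -5/128.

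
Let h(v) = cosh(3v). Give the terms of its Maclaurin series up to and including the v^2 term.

Apply the Taylor formula c_k = f^(k)(a)/k!.
[v^0] = 1;  [v^1] = 0;  [v^2] = 9/2.

9*v^2/2 + 1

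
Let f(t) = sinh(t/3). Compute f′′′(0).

From the series, [t^3] f = 1/162; multiply by 3! = 6 to get 1/27.

1/27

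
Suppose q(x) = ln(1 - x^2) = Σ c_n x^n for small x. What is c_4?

-1/2

Differentiate repeatedly and evaluate at the center.
So c_4 = q^(4)(0)/4! = -1/2.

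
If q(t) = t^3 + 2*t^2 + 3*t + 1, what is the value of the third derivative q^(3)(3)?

The coefficient of (t - 3)^3 in the expansion is 1, so q′′′(3) = 3! * (1) = 6.

6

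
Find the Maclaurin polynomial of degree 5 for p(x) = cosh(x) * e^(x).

2*x^5/15 + x^4/3 + 2*x^3/3 + x^2 + x + 1

Write out both Maclaurin series and multiply, keeping only the needed powers.
p(0) = 1
p′(0) = 1
p′′(0) = 2
p′′′(0) = 4
p^(4)(0) = 8
p^(5)(0) = 16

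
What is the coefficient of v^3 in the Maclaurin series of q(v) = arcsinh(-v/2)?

1/48

c_3 = q′′′(0)/3! = 1/48.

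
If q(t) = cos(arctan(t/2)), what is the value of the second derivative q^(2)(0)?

Compose series: expand the inner function first, then feed it into the outer expansion.
From the series, [t^2] q = -1/8; multiply by 2! = 2 to get -1/4.

-1/4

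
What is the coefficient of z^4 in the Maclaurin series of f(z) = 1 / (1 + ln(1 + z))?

Use the geometric series for the reciprocal, then substitute.
[z^0] = 1;  [z^1] = -1;  [z^2] = 3/2;  [z^3] = -7/3;  [z^4] = 11/3.

11/3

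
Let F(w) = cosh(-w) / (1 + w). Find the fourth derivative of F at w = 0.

37

Take the Cauchy product of the two expansions.
The coefficient of w^4 in the expansion is 37/24, so F^(4)(0) = 4! * (37/24) = 37.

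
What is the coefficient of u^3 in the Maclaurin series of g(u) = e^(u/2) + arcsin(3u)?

Combine the two series term by term.
g(0) = 1
g′(0) = 7/2
g′′(0) = 1/4
g′′′(0) = 217/8

217/48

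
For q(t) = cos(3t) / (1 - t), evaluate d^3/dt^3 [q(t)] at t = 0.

-21

Expand each factor separately, then convolve coefficients.
From the series, [t^3] q = -7/2; multiply by 3! = 6 to get -21.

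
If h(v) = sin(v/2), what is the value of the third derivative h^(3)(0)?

-1/8

The coefficient of v^3 in the expansion is -1/48, so h′′′(0) = 3! * (-1/48) = -1/8.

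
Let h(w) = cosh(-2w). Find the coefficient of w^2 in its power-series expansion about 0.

2

Compute the successive derivatives at the expansion point and divide by k!.
h(0) = 1
h′(0) = 0
h′′(0) = 4
So c_2 = h′′(0)/2! = 2.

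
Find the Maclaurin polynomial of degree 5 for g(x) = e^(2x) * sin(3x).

Expand each factor separately, then convolve coefficients.

-199*x^5/40 - 5*x^4 + 3*x^3/2 + 6*x^2 + 3*x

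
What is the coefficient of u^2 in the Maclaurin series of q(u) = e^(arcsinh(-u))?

Let u equal the inner series; expand the outer function in u and truncate.

1/2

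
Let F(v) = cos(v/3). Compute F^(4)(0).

The coefficient of v^4 in the expansion is 1/1944, so F^(4)(0) = 4! * (1/1944) = 1/81.

1/81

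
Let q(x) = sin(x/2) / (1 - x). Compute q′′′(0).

Take the Cauchy product of the two expansions.
The coefficient of x^3 in the expansion is 23/48, so q′′′(0) = 3! * (23/48) = 23/8.

23/8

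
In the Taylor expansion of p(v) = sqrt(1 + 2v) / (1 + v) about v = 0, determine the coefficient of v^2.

Multiply the two series term by term and collect like powers.
p(0) = 1
p′(0) = 0
p′′(0) = -1

-1/2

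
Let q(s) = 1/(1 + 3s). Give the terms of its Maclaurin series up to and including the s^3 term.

Compute the successive derivatives at the expansion point and divide by k!.
[s^0] = 1;  [s^1] = -3;  [s^2] = 9;  [s^3] = -27.

-27*s^3 + 9*s^2 - 3*s + 1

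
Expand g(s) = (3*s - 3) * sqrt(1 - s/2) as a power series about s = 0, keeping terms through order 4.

-33*s^4/2048 - 9*s^3/128 - 21*s^2/32 + 15*s/4 - 3

Shift and add copies of the series according to the polynomial's terms.
g(0) = -3
g′(0) = 15/4
g′′(0) = -21/16
g′′′(0) = -27/64
g^(4)(0) = -99/256
Dividing each by k! gives the coefficients c_0, ..., c_4.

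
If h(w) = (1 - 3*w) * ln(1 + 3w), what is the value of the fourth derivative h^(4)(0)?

Multiply each power in the prefactor through the base expansion.
The coefficient of w^4 in the expansion is -189/4, so h^(4)(0) = 4! * (-189/4) = -1134.

-1134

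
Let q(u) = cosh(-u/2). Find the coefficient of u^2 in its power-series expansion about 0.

1/8

q(0) = 1
q′(0) = 0
q′′(0) = 1/4
The Taylor polynomial is Σ q^(k)(0)/k! · u^k.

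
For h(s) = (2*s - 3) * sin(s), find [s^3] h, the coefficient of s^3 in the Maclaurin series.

Multiply each power in the prefactor through the base expansion.
h(0) = 0
h′(0) = -3
h′′(0) = 4
h′′′(0) = 3

1/2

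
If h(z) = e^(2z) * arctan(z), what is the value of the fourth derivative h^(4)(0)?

Write out both Maclaurin series and multiply, keeping only the needed powers.
From the series, [z^4] h = 2/3; multiply by 4! = 24 to get 16.

16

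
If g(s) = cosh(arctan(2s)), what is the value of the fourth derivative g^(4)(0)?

-112

Substitute the inner expansion into the outer series and collect powers.
The coefficient of s^4 in the expansion is -14/3, so g^(4)(0) = 4! * (-14/3) = -112.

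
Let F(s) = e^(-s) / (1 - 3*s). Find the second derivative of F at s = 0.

Expand 1/(denominator) as a geometric series and multiply by the numerator's series.
The coefficient of s^2 in the expansion is 13/2, so F′′(0) = 2! * (13/2) = 13.

13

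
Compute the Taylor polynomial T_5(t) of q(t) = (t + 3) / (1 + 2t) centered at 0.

Multiply each power in the prefactor through the base expansion.
[t^0] = 3;  [t^1] = -5;  [t^2] = 10;  [t^3] = -20;  [t^4] = 40;  [t^5] = -80.

-80*t^5 + 40*t^4 - 20*t^3 + 10*t^2 - 5*t + 3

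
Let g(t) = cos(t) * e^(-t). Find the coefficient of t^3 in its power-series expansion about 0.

Expand each factor separately, then convolve coefficients.
g(0) = 1
g′(0) = -1
g′′(0) = 0
g′′′(0) = 2

1/3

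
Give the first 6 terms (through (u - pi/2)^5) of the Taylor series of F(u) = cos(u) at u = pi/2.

Compute the successive derivatives at the expansion point and divide by k!.

-(u - pi/2)^5/120 + (u - pi/2)^3/6 - (u - pi/2)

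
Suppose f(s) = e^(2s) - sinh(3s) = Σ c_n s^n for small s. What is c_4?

Combine the two series term by term.
[s^0] = 1;  [s^1] = -1;  [s^2] = 2;  [s^3] = -19/6;  [s^4] = 2/3.

2/3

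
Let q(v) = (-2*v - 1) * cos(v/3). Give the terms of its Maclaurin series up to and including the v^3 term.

v^3/9 + v^2/18 - 2*v - 1

Multiply each power in the prefactor through the base expansion.
q(0) = -1
q′(0) = -2
q′′(0) = 1/9
q′′′(0) = 2/3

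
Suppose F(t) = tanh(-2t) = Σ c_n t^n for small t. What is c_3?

8/3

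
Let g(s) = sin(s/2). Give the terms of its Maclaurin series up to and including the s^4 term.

-s^3/48 + s/2

[s^0] = 0;  [s^1] = 1/2;  [s^2] = 0;  [s^3] = -1/48;  [s^4] = 0.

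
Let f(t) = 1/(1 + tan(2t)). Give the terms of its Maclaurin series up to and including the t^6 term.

7808*t^6/45 - 1024*t^5/15 + 80*t^4/3 - 32*t^3/3 + 4*t^2 - 2*t + 1

Compose series: expand the inner function first, then feed it into the outer expansion.
f(0) = 1
f′(0) = -2
f′′(0) = 8
f′′′(0) = -64
f^(4)(0) = 640
f^(5)(0) = -8192
f^(6)(0) = 124928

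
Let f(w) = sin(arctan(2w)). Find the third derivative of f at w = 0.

-24

Substitute the inner expansion into the outer series and collect powers.
The coefficient of w^3 in the expansion is -4, so f′′′(0) = 3! * (-4) = -24.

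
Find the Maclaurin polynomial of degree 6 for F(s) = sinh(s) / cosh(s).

2*s^5/15 - s^3/3 + s

Write the quotient as an unknown series and match coefficients against numerator = denominator · series.
[s^0] = 0;  [s^1] = 1;  [s^2] = 0;  [s^3] = -1/3;  [s^4] = 0;  [s^5] = 2/15;  [s^6] = 0.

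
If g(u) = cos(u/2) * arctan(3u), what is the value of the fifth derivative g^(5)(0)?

Take the Cauchy product of the two expansions.
The coefficient of u^5 in the expansion is 31829/640, so g^(5)(0) = 5! * (31829/640) = 95487/16.

95487/16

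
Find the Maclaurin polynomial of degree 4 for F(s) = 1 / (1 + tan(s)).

Write 1/(1+u) = 1 - u + u^2 - u^3 + ... and substitute the series for u.

5*s^4/3 - 4*s^3/3 + s^2 - s + 1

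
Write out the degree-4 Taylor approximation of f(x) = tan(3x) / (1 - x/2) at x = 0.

39*x^4/8 + 39*x^3/4 + 3*x^2/2 + 3*x

Expand each factor separately, then convolve coefficients.
f(0) = 0
f′(0) = 3
f′′(0) = 3
f′′′(0) = 117/2
f^(4)(0) = 117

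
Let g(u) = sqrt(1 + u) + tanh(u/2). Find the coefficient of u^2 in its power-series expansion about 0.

-1/8

Combine the two series term by term.
g(0) = 1
g′(0) = 1
g′′(0) = -1/4
So c_2 = g′′(0)/2! = -1/8.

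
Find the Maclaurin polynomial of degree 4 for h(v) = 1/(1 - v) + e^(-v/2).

Expand each term separately and add.
[v^0] = 2;  [v^1] = 1/2;  [v^2] = 9/8;  [v^3] = 47/48;  [v^4] = 385/384.

385*v^4/384 + 47*v^3/48 + 9*v^2/8 + v/2 + 2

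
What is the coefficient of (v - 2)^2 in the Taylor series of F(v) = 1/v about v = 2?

[(v - 2)^0] = 1/2;  [(v - 2)^1] = -1/4;  [(v - 2)^2] = 1/8.
So c_2 = F′′(2)/2! = 1/8.

1/8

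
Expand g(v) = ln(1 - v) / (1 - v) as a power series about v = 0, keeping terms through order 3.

Write out both Maclaurin series and multiply, keeping only the needed powers.
[v^0] = 0;  [v^1] = -1;  [v^2] = -3/2;  [v^3] = -11/6.

-11*v^3/6 - 3*v^2/2 - v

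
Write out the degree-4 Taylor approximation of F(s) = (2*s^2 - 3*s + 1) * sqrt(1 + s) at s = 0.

Distribute the polynomial across the series and collect like powers.
F(0) = 1
F′(0) = -5/2
F′′(0) = 3/4
F′′′(0) = 69/8
F^(4)(0) = -183/16

-61*s^4/128 + 23*s^3/16 + 3*s^2/8 - 5*s/2 + 1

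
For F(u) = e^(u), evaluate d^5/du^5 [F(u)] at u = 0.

From the series, [u^5] F = 1/120; multiply by 5! = 120 to get 1.

1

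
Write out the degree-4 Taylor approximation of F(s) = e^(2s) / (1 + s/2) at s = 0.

5*s^4/16 + 17*s^3/24 + 5*s^2/4 + 3*s/2 + 1

Expand each factor separately, then convolve coefficients.
F(0) = 1
F′(0) = 3/2
F′′(0) = 5/2
F′′′(0) = 17/4
F^(4)(0) = 15/2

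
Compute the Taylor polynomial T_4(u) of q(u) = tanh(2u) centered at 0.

-8*u^3/3 + 2*u

Differentiate repeatedly and evaluate at the center.
q(0) = 0
q′(0) = 2
q′′(0) = 0
q′′′(0) = -16
q^(4)(0) = 0
Dividing each by k! gives the coefficients c_0, ..., c_4.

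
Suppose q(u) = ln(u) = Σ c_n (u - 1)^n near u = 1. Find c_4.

-1/4

[(u - 1)^0] = 0;  [(u - 1)^1] = 1;  [(u - 1)^2] = -1/2;  [(u - 1)^3] = 1/3;  [(u - 1)^4] = -1/4.
So c_4 = q^(4)(1)/4! = -1/4.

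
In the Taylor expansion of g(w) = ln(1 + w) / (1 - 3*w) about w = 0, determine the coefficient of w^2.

Multiply the numerator's expansion by the denominator's geometric series.
[w^0] = 0;  [w^1] = 1;  [w^2] = 5/2.
So c_2 = g′′(0)/2! = 5/2.

5/2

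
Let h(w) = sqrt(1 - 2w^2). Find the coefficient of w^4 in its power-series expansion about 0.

c_4 = h^(4)(0)/4! = -1/2.

-1/2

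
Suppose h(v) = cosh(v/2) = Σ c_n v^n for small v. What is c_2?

1/8

Differentiate repeatedly and evaluate at the center.
h(0) = 1
h′(0) = 0
h′′(0) = 1/4
So c_2 = h′′(0)/2! = 1/8.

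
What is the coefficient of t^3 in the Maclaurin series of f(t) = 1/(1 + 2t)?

-8

f(0) = 1
f′(0) = -2
f′′(0) = 8
f′′′(0) = -48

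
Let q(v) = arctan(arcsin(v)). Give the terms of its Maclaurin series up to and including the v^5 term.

Let u equal the inner series; expand the outer function in u and truncate.
[v^0] = 0;  [v^1] = 1;  [v^2] = 0;  [v^3] = -1/6;  [v^4] = 0;  [v^5] = 13/120.

13*v^5/120 - v^3/6 + v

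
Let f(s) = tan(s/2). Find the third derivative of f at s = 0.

1/4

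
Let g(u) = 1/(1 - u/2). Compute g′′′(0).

From the series, [u^3] g = 1/8; multiply by 3! = 6 to get 3/4.

3/4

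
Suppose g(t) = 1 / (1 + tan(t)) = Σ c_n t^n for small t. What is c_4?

5/3

Write 1/(1+u) = 1 - u + u^2 - u^3 + ... and substitute the series for u.
g(0) = 1
g′(0) = -1
g′′(0) = 2
g′′′(0) = -8
g^(4)(0) = 40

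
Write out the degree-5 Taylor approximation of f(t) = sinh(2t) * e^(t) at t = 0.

61*t^5/60 + 5*t^4/3 + 7*t^3/3 + 2*t^2 + 2*t

Write out both Maclaurin series and multiply, keeping only the needed powers.
[t^0] = 0;  [t^1] = 2;  [t^2] = 2;  [t^3] = 7/3;  [t^4] = 5/3;  [t^5] = 61/60.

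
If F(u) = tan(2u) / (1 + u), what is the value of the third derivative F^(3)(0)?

28

Take the Cauchy product of the two expansions.
From the series, [u^3] F = 14/3; multiply by 3! = 6 to get 28.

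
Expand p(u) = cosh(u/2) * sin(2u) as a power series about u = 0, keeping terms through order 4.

Expand each factor separately, then convolve coefficients.

-13*u^3/12 + 2*u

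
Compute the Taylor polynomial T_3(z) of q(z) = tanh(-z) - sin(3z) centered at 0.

29*z^3/6 - 4*z

Combine the two series term by term.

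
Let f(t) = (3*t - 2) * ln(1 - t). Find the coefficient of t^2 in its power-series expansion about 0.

-2

Shift and add copies of the series according to the polynomial's terms.
f(0) = 0
f′(0) = 2
f′′(0) = -4
Dividing each by k! gives the coefficients c_0, ..., c_2.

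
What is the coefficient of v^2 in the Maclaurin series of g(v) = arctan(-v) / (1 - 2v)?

Take the Cauchy product of the two expansions.
g(0) = 0
g′(0) = -1
g′′(0) = -4
Dividing each by k! gives the coefficients c_0, ..., c_2.

-2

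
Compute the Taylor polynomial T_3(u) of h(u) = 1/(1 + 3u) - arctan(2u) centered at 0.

-73*u^3/3 + 9*u^2 - 5*u + 1

Combine the two series term by term.
h(0) = 1
h′(0) = -5
h′′(0) = 18
h′′′(0) = -146
The Taylor polynomial is Σ h^(k)(0)/k! · u^k.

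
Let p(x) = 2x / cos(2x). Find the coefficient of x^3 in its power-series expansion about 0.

Invert the denominator's series and multiply.
p(0) = 0
p′(0) = 2
p′′(0) = 0
p′′′(0) = 24
Then c_k = p^(k)(0)/k! gives each Taylor coefficient.

4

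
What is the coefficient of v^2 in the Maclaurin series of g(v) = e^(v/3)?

1/18

Apply the Taylor formula c_k = f^(k)(a)/k!.
[v^0] = 1;  [v^1] = 1/3;  [v^2] = 1/18.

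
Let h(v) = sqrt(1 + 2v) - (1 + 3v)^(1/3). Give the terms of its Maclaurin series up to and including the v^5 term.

Expand each term separately and add.

-155*v^5/24 + 65*v^4/24 - 7*v^3/6 + v^2/2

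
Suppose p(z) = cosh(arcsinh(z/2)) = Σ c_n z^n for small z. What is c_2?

1/8

Substitute the inner expansion into the outer series and collect powers.
So c_2 = p′′(0)/2! = 1/8.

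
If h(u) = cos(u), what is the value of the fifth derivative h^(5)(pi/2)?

-1

The coefficient of (u - pi/2)^5 in the expansion is -1/120, so h^(5)(pi/2) = 5! * (-1/120) = -1.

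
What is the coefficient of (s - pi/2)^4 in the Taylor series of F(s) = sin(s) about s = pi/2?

1/24

Apply the Taylor formula c_k = f^(k)(a)/k!.
F(pi/2) = 1
F′(pi/2) = 0
F′′(pi/2) = -1
F′′′(pi/2) = 0
F^(4)(pi/2) = 1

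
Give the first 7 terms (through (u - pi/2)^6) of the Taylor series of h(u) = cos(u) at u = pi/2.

[(u - pi/2)^0] = 0;  [(u - pi/2)^1] = -1;  [(u - pi/2)^2] = 0;  [(u - pi/2)^3] = 1/6;  [(u - pi/2)^4] = 0;  [(u - pi/2)^5] = -1/120;  [(u - pi/2)^6] = 0.

-(u - pi/2)^5/120 + (u - pi/2)^3/6 - (u - pi/2)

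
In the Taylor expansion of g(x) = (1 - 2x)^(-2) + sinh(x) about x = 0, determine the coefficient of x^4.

Combine the two series term by term.
g(0) = 1
g′(0) = 5
g′′(0) = 24
g′′′(0) = 193
g^(4)(0) = 1920
Then c_k = g^(k)(0)/k! gives each Taylor coefficient.

80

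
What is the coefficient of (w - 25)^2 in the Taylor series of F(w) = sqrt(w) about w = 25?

Use the known series and substitute for the argument.
F(25) = 5
F′(25) = 1/10
F′′(25) = -1/500

-1/1000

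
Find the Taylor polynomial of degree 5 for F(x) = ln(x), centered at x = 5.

F(5) = ln(5)
F′(5) = 1/5
F′′(5) = -1/25
F′′′(5) = 2/125
F^(4)(5) = -6/625
F^(5)(5) = 24/3125

(x - 5)^5/15625 - (x - 5)^4/2500 + (x - 5)^3/375 - (x - 5)^2/50 + (x - 5)/5 + ln(5)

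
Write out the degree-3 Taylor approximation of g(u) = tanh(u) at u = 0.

[u^0] = 0;  [u^1] = 1;  [u^2] = 0;  [u^3] = -1/3.

-u^3/3 + u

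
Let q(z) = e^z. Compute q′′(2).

The coefficient of (z - 2)^2 in the expansion is e^(2)/2, so q′′(2) = 2! * (e^(2)/2) = e^(2).

e^(2)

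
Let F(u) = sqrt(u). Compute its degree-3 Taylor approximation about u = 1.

(u - 1)^3/16 - (u - 1)^2/8 + (u - 1)/2 + 1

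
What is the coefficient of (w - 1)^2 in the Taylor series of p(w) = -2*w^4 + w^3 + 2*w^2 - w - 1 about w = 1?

-7

p(1) = -1
p′(1) = -2
p′′(1) = -14
Then c_k = p^(k)(1)/k! gives each Taylor coefficient.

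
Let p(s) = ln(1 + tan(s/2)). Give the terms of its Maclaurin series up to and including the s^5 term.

Compose series: expand the inner function first, then feed it into the outer expansion.
p(0) = 0
p′(0) = 1/2
p′′(0) = -1/4
p′′′(0) = 1/2
p^(4)(0) = -7/8
p^(5)(0) = 5/2

s^5/48 - 7*s^4/192 + s^3/12 - s^2/8 + s/2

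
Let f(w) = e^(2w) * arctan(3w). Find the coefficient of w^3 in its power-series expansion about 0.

-3

Expand each factor separately, then convolve coefficients.
[w^0] = 0;  [w^1] = 3;  [w^2] = 6;  [w^3] = -3.
So c_3 = f′′′(0)/3! = -3.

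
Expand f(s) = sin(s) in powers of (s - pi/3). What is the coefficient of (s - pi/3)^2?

Apply the Taylor formula c_k = f^(k)(a)/k!.
[(s - pi/3)^0] = sqrt(3)/2;  [(s - pi/3)^1] = 1/2;  [(s - pi/3)^2] = -sqrt(3)/4.

-sqrt(3)/4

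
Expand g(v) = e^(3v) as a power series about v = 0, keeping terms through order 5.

81*v^5/40 + 27*v^4/8 + 9*v^3/2 + 9*v^2/2 + 3*v + 1

Differentiate repeatedly and evaluate at the center.
[v^0] = 1;  [v^1] = 3;  [v^2] = 9/2;  [v^3] = 9/2;  [v^4] = 27/8;  [v^5] = 81/40.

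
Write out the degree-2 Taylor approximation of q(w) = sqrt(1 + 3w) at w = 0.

-9*w^2/8 + 3*w/2 + 1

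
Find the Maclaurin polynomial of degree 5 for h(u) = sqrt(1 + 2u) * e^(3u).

22*u^5/5 + 13*u^4/2 + 8*u^3 + 7*u^2 + 4*u + 1

Expand each factor separately, then convolve coefficients.
h(0) = 1
h′(0) = 4
h′′(0) = 14
h′′′(0) = 48
h^(4)(0) = 156
h^(5)(0) = 528
Dividing each by k! gives the coefficients c_0, ..., c_5.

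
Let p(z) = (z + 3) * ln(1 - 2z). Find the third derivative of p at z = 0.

-60

Distribute the polynomial across the series and collect like powers.
The coefficient of z^3 in the expansion is -10, so p′′′(0) = 3! * (-10) = -60.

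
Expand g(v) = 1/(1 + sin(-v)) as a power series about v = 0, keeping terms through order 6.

17*v^6/45 + 61*v^5/120 + 2*v^4/3 + 5*v^3/6 + v^2 + v + 1

Plug the Maclaurin series of the inner function into that of the outer and collect terms.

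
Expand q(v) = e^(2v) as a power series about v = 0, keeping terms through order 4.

2*v^4/3 + 4*v^3/3 + 2*v^2 + 2*v + 1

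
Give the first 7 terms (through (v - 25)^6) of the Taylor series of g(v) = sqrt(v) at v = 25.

Compute the successive derivatives at the expansion point and divide by k!.
g(25) = 5
g′(25) = 1/10
g′′(25) = -1/500
g′′′(25) = 3/25000
g^(4)(25) = -3/250000
g^(5)(25) = 21/12500000
g^(6)(25) = -189/625000000
Dividing each by k! gives the coefficients c_0, ..., c_6.

-21*(v - 25)^6/50000000000 + 7*(v - 25)^5/500000000 - (v - 25)^4/2000000 + (v - 25)^3/50000 - (v - 25)^2/1000 + (v - 25)/10 + 5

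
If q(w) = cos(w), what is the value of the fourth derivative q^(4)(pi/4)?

sqrt(2)/2

The coefficient of (w - pi/4)^4 in the expansion is sqrt(2)/48, so q^(4)(pi/4) = 4! * (sqrt(2)/48) = sqrt(2)/2.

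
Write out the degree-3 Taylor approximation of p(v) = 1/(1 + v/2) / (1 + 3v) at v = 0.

-259*v^3/8 + 43*v^2/4 - 7*v/2 + 1

Expand each factor separately, then convolve coefficients.
[v^0] = 1;  [v^1] = -7/2;  [v^2] = 43/4;  [v^3] = -259/8.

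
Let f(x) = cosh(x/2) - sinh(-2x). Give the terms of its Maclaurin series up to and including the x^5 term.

Combine the two series term by term.
f(0) = 1
f′(0) = 2
f′′(0) = 1/4
f′′′(0) = 8
f^(4)(0) = 1/16
f^(5)(0) = 32
Dividing each by k! gives the coefficients c_0, ..., c_5.

4*x^5/15 + x^4/384 + 4*x^3/3 + x^2/8 + 2*x + 1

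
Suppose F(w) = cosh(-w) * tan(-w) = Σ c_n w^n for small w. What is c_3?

-5/6

Expand each factor separately, then convolve coefficients.
F(0) = 0
F′(0) = -1
F′′(0) = 0
F′′′(0) = -5
So c_3 = F′′′(0)/3! = -5/6.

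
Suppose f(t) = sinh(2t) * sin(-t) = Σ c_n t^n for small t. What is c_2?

-2

Take the Cauchy product of the two expansions.
f(0) = 0
f′(0) = 0
f′′(0) = -4
So c_2 = f′′(0)/2! = -2.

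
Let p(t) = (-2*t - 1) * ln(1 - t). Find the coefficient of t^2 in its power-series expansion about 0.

Distribute the polynomial across the series and collect like powers.
p(0) = 0
p′(0) = 1
p′′(0) = 5
Then c_k = p^(k)(0)/k! gives each Taylor coefficient.

5/2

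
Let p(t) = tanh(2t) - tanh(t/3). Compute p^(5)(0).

Combine the two series term by term.
The coefficient of t^5 in the expansion is 3110/729, so p^(5)(0) = 5! * (3110/729) = 124400/243.

124400/243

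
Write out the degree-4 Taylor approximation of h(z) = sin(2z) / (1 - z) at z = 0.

Use 1/(1 - r) = Σ r^k on the denominator, then take the Cauchy product.
h(0) = 0
h′(0) = 2
h′′(0) = 4
h′′′(0) = 4
h^(4)(0) = 16

2*z^4/3 + 2*z^3/3 + 2*z^2 + 2*z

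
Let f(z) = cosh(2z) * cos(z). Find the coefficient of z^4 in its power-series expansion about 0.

-7/24

Multiply the two series term by term and collect like powers.
So c_4 = f^(4)(0)/4! = -7/24.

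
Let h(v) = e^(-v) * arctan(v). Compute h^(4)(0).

Multiply the two series term by term and collect like powers.
From the series, [v^4] h = 1/6; multiply by 4! = 24 to get 4.

4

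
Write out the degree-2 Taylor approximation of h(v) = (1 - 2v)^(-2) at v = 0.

12*v^2 + 4*v + 1

Apply the Taylor formula c_k = f^(k)(a)/k!.
h(0) = 1
h′(0) = 4
h′′(0) = 24
Then c_k = h^(k)(0)/k! gives each Taylor coefficient.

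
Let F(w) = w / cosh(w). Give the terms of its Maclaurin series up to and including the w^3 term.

-w^3/2 + w

Invert the denominator's series and multiply.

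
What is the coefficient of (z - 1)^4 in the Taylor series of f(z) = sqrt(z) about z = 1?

-5/128

f(1) = 1
f′(1) = 1/2
f′′(1) = -1/4
f′′′(1) = 3/8
f^(4)(1) = -15/16
Then c_k = f^(k)(1)/k! gives each Taylor coefficient.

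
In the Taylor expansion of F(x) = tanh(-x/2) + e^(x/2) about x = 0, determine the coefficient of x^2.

Combine the two series term by term.
F(0) = 1
F′(0) = 0
F′′(0) = 1/4

1/8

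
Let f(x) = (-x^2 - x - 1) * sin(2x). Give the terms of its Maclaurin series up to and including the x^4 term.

4*x^4/3 - 2*x^3/3 - 2*x^2 - 2*x

Multiply each power in the prefactor through the base expansion.
[x^0] = 0;  [x^1] = -2;  [x^2] = -2;  [x^3] = -2/3;  [x^4] = 4/3.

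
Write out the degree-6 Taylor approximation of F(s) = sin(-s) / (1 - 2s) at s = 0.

Take the Cauchy product of the two expansions.
F(0) = 0
F′(0) = -1
F′′(0) = -4
F′′′(0) = -23
F^(4)(0) = -184
F^(5)(0) = -1841
F^(6)(0) = -22092
The Taylor polynomial is Σ F^(k)(0)/k! · s^k.

-1841*s^6/60 - 1841*s^5/120 - 23*s^4/3 - 23*s^3/6 - 2*s^2 - s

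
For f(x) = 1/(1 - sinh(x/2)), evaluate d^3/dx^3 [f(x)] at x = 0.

Let u equal the inner series; expand the outer function in u and truncate.
The coefficient of x^3 in the expansion is 7/48, so f′′′(0) = 3! * (7/48) = 7/8.

7/8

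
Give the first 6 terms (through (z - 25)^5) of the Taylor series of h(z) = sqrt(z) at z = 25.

[(z - 25)^0] = 5;  [(z - 25)^1] = 1/10;  [(z - 25)^2] = -1/1000;  [(z - 25)^3] = 1/50000;  [(z - 25)^4] = -1/2000000;  [(z - 25)^5] = 7/500000000.

7*(z - 25)^5/500000000 - (z - 25)^4/2000000 + (z - 25)^3/50000 - (z - 25)^2/1000 + (z - 25)/10 + 5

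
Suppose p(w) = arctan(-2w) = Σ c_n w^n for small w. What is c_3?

Apply the Taylor formula c_k = f^(k)(a)/k!.
So c_3 = p′′′(0)/3! = 8/3.

8/3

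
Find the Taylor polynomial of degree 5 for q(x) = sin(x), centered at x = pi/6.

sqrt(3)*(x - pi/6)^5/240 + (x - pi/6)^4/48 - sqrt(3)*(x - pi/6)^3/12 - (x - pi/6)^2/4 + sqrt(3)*(x - pi/6)/2 + 1/2

q(pi/6) = 1/2
q′(pi/6) = sqrt(3)/2
q′′(pi/6) = -1/2
q′′′(pi/6) = -sqrt(3)/2
q^(4)(pi/6) = 1/2
q^(5)(pi/6) = sqrt(3)/2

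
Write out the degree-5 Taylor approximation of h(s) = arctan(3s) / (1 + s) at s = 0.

Expand each factor separately, then convolve coefficients.
h(0) = 0
h′(0) = 3
h′′(0) = -6
h′′′(0) = -36
h^(4)(0) = 144
h^(5)(0) = 5112
The Taylor polynomial is Σ h^(k)(0)/k! · s^k.

213*s^5/5 + 6*s^4 - 6*s^3 - 3*s^2 + 3*s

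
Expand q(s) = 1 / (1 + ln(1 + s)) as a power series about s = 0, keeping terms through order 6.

3289*s^6/360 - 347*s^5/60 + 11*s^4/3 - 7*s^3/3 + 3*s^2/2 - s + 1

Write 1/(1+u) = 1 - u + u^2 - u^3 + ... and substitute the series for u.
q(0) = 1
q′(0) = -1
q′′(0) = 3
q′′′(0) = -14
q^(4)(0) = 88
q^(5)(0) = -694
q^(6)(0) = 6578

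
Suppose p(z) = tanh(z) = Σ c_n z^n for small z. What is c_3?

Apply the Taylor formula c_k = f^(k)(a)/k!.
[z^0] = 0;  [z^1] = 1;  [z^2] = 0;  [z^3] = -1/3.

-1/3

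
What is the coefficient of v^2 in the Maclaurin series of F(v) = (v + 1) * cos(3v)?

-9/2

Multiply each power in the prefactor through the base expansion.
F(0) = 1
F′(0) = 1
F′′(0) = -9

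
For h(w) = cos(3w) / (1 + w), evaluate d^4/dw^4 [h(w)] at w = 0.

-3

Write out both Maclaurin series and multiply, keeping only the needed powers.
From the series, [w^4] h = -1/8; multiply by 4! = 24 to get -3.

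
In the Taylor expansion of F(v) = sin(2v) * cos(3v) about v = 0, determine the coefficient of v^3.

Take the Cauchy product of the two expansions.
[v^0] = 0;  [v^1] = 2;  [v^2] = 0;  [v^3] = -31/3.
So c_3 = F′′′(0)/3! = -31/3.

-31/3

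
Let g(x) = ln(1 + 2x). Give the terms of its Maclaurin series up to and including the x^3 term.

8*x^3/3 - 2*x^2 + 2*x

g(0) = 0
g′(0) = 2
g′′(0) = -4
g′′′(0) = 16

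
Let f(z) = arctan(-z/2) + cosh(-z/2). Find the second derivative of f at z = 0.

1/4

Combine the two series term by term.
From the series, [z^2] f = 1/8; multiply by 2! = 2 to get 1/4.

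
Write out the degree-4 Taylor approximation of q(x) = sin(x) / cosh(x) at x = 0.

Write the quotient as an unknown series and match coefficients against numerator = denominator · series.
[x^0] = 0;  [x^1] = 1;  [x^2] = 0;  [x^3] = -2/3;  [x^4] = 0.

-2*x^3/3 + x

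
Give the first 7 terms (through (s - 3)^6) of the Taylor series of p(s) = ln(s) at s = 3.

p(3) = ln(3)
p′(3) = 1/3
p′′(3) = -1/9
p′′′(3) = 2/27
p^(4)(3) = -2/27
p^(5)(3) = 8/81
p^(6)(3) = -40/243
Then c_k = p^(k)(3)/k! gives each Taylor coefficient.

-(s - 3)^6/4374 + (s - 3)^5/1215 - (s - 3)^4/324 + (s - 3)^3/81 - (s - 3)^2/18 + (s - 3)/3 + ln(3)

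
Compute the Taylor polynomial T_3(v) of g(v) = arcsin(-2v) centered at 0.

-4*v^3/3 - 2*v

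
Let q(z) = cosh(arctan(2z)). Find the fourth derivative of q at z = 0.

-112

Compose series: expand the inner function first, then feed it into the outer expansion.
The coefficient of z^4 in the expansion is -14/3, so q^(4)(0) = 4! * (-14/3) = -112.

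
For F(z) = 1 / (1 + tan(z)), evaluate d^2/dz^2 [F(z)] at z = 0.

2

Use the geometric series for the reciprocal, then substitute.
From the series, [z^2] F = 1; multiply by 2! = 2 to get 2.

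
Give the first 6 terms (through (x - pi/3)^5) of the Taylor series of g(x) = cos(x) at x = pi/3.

-sqrt(3)*(x - pi/3)^5/240 + (x - pi/3)^4/48 + sqrt(3)*(x - pi/3)^3/12 - (x - pi/3)^2/4 - sqrt(3)*(x - pi/3)/2 + 1/2

g(pi/3) = 1/2
g′(pi/3) = -sqrt(3)/2
g′′(pi/3) = -1/2
g′′′(pi/3) = sqrt(3)/2
g^(4)(pi/3) = 1/2
g^(5)(pi/3) = -sqrt(3)/2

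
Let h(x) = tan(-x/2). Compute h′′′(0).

From the series, [x^3] h = -1/24; multiply by 3! = 6 to get -1/4.

-1/4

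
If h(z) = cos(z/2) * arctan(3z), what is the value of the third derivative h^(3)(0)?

-225/4

Write out both Maclaurin series and multiply, keeping only the needed powers.
The coefficient of z^3 in the expansion is -75/8, so h′′′(0) = 3! * (-75/8) = -225/4.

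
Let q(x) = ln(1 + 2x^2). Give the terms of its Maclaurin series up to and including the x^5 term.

-2*x^4 + 2*x^2

Differentiate repeatedly and evaluate at the center.
[x^0] = 0;  [x^1] = 0;  [x^2] = 2;  [x^3] = 0;  [x^4] = -2;  [x^5] = 0.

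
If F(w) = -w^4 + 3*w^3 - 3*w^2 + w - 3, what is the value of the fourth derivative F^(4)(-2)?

Differentiate repeatedly and evaluate at the center.
From the series, [(w + 2)^4] F = -1; multiply by 4! = 24 to get -24.

-24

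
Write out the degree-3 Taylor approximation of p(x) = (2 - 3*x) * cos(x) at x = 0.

Shift and add copies of the series according to the polynomial's terms.
p(0) = 2
p′(0) = -3
p′′(0) = -2
p′′′(0) = 9
Then c_k = p^(k)(0)/k! gives each Taylor coefficient.

3*x^3/2 - x^2 - 3*x + 2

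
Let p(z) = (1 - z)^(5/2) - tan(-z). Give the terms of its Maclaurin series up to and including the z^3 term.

Add the two expansions coefficient-wise.
[z^0] = 1;  [z^1] = -3/2;  [z^2] = 15/8;  [z^3] = 1/48.

z^3/48 + 15*z^2/8 - 3*z/2 + 1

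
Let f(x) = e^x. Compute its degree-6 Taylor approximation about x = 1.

Differentiate repeatedly and evaluate at the center.
[(x - 1)^0] = e;  [(x - 1)^1] = e;  [(x - 1)^2] = e/2;  [(x - 1)^3] = e/6;  [(x - 1)^4] = e/24;  [(x - 1)^5] = e/120;  [(x - 1)^6] = e/720.

e*(x - 1)^6/720 + e*(x - 1)^5/120 + e*(x - 1)^4/24 + e*(x - 1)^3/6 + e*(x - 1)^2/2 + e*(x - 1) + e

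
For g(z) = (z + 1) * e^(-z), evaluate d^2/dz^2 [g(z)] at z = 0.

Multiply each power in the prefactor through the base expansion.
The coefficient of z^2 in the expansion is -1/2, so g′′(0) = 2! * (-1/2) = -1.

-1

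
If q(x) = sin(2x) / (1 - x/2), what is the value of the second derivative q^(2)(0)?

2

Take the Cauchy product of the two expansions.
From the series, [x^2] q = 1; multiply by 2! = 2 to get 2.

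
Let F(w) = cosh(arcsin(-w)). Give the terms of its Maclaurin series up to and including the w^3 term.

w^2/2 + 1

Let u equal the inner series; expand the outer function in u and truncate.
F(0) = 1
F′(0) = 0
F′′(0) = 1
F′′′(0) = 0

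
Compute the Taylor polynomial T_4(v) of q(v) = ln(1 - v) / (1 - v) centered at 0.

-25*v^4/12 - 11*v^3/6 - 3*v^2/2 - v

Multiply the numerator's expansion by the denominator's geometric series.
[v^0] = 0;  [v^1] = -1;  [v^2] = -3/2;  [v^3] = -11/6;  [v^4] = -25/12.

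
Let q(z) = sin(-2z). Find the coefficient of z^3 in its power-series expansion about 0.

q(0) = 0
q′(0) = -2
q′′(0) = 0
q′′′(0) = 8
So c_3 = q′′′(0)/3! = 4/3.

4/3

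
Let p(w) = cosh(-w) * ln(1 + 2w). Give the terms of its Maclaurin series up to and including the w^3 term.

11*w^3/3 - 2*w^2 + 2*w

Multiply the two series term by term and collect like powers.
[w^0] = 0;  [w^1] = 2;  [w^2] = -2;  [w^3] = 11/3.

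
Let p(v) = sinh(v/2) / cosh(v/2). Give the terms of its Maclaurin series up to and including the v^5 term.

v^5/240 - v^3/24 + v/2

Write the quotient as an unknown series and match coefficients against numerator = denominator · series.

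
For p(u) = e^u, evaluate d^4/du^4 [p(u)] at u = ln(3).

Use the known series and substitute for the argument.
The coefficient of (u - ln(3))^4 in the expansion is 1/8, so p^(4)(ln(3)) = 4! * (1/8) = 3.

3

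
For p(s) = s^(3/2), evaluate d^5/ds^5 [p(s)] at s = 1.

-45/32

From the series, [(s - 1)^5] p = -3/256; multiply by 5! = 120 to get -45/32.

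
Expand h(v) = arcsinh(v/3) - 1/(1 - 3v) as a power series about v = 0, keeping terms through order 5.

Combine the two series term by term.
[v^0] = -1;  [v^1] = -8/3;  [v^2] = -9;  [v^3] = -4375/162;  [v^4] = -81;  [v^5] = -787319/3240.

-787319*v^5/3240 - 81*v^4 - 4375*v^3/162 - 9*v^2 - 8*v/3 - 1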